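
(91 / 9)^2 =8281 / 81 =102.23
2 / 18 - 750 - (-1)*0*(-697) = -6749 / 9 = -749.89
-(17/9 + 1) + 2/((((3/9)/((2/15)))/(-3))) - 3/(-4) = -817/180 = -4.54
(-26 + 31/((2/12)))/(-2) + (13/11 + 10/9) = -7693/99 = -77.71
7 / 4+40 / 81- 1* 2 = 79 / 324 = 0.24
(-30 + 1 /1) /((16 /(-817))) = 23693 /16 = 1480.81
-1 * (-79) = 79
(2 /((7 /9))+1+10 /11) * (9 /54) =115 /154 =0.75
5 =5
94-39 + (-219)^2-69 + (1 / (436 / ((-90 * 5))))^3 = 496730653079 / 10360232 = 47945.90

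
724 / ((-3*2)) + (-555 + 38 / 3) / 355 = -43379 / 355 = -122.19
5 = 5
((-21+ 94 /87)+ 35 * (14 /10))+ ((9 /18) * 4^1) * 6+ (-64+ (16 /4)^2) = -602 /87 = -6.92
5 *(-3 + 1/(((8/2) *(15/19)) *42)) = -7541/504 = -14.96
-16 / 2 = -8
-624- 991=-1615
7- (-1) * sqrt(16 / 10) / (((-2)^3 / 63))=7- 63 * sqrt(10) / 20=-2.96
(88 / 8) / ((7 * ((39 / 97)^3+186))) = 10039403 / 1188715479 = 0.01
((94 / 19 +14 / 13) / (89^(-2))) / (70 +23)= 126736 / 247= 513.10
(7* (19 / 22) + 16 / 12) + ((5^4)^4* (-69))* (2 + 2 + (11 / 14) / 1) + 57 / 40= -465573120117106153 / 9240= -50386701311375.12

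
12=12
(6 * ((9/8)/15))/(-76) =-9/1520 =-0.01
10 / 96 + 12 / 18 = 37 / 48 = 0.77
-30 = -30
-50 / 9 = -5.56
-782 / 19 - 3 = -839 / 19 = -44.16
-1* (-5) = 5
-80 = -80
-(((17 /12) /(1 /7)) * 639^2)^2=-262334159873289 /16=-16395884992080.56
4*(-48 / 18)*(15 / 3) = -160 / 3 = -53.33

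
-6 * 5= -30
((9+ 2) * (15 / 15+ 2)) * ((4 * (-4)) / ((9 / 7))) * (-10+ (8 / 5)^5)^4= -2180602669158144 / 95367431640625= -22.87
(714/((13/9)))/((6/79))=6508.38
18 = 18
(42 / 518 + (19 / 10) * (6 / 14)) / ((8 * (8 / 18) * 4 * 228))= 6957 / 25195520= 0.00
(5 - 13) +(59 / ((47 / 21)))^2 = 1517449 / 2209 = 686.94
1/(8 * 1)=1/8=0.12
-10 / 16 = -0.62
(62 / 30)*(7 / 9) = 217 / 135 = 1.61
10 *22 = 220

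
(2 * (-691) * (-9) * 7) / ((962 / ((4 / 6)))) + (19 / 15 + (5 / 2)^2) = 1958251 / 28860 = 67.85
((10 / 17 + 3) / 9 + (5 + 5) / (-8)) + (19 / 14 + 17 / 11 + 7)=426533 / 47124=9.05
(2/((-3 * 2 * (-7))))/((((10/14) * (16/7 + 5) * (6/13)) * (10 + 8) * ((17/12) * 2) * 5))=91/1170450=0.00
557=557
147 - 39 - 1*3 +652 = 757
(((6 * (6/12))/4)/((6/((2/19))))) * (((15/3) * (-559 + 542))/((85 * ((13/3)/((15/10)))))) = -9/1976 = -0.00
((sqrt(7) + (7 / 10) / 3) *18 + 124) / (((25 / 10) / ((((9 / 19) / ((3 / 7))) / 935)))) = 756 *sqrt(7) / 88825 + 26922 / 444125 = 0.08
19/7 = 2.71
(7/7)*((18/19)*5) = 90/19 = 4.74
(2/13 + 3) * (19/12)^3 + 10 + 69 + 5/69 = 47322565/516672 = 91.59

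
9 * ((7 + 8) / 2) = 135 / 2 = 67.50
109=109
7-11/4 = 17/4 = 4.25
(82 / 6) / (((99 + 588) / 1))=41 / 2061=0.02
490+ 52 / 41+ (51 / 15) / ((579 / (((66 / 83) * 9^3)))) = 1624451976 / 3283895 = 494.67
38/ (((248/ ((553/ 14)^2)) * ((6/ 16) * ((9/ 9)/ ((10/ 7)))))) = 592895/ 651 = 910.75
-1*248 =-248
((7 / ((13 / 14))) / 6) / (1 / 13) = 49 / 3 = 16.33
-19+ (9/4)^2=-223/16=-13.94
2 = 2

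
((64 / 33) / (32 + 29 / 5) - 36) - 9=-280345 / 6237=-44.95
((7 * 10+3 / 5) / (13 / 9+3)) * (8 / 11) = 3177 / 275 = 11.55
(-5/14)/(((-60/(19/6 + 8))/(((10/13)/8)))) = 0.01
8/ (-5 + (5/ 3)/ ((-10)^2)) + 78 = 22842/ 299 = 76.39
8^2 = 64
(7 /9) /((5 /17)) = 119 /45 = 2.64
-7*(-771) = 5397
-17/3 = -5.67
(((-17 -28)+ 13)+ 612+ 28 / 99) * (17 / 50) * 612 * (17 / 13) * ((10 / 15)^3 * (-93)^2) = 4339753361024 / 10725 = 404639008.02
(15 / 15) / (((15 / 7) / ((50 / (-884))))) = -35 / 1326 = -0.03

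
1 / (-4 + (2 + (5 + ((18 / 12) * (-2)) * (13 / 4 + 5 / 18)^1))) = -12 / 91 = -0.13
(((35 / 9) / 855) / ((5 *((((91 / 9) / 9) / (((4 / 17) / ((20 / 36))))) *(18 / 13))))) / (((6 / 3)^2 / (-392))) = -196 / 8075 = -0.02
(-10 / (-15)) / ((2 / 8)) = 8 / 3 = 2.67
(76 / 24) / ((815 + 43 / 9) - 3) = 57 / 14702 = 0.00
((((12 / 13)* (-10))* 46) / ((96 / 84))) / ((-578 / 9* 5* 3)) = 1449 / 3757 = 0.39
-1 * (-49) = 49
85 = 85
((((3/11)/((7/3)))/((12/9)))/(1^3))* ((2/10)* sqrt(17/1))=27* sqrt(17)/1540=0.07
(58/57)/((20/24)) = 116/95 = 1.22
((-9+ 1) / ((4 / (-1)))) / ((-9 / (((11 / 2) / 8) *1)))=-11 / 72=-0.15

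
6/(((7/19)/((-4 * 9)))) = -4104/7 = -586.29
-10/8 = -5/4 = -1.25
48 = 48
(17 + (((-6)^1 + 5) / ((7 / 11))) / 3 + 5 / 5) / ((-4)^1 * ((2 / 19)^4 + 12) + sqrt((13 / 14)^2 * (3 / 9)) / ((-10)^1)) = -837719421027731200 / 2300895810413545271 + 1620571585372220 * sqrt(3) / 6902687431240635813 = -0.36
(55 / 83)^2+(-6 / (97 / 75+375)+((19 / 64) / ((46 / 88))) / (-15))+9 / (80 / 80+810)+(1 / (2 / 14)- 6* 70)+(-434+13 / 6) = -122495426974758407 / 145061663630960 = -844.44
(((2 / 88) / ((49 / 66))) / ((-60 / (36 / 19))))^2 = 81 / 86676100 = 0.00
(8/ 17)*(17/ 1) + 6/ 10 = 43/ 5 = 8.60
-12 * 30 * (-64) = 23040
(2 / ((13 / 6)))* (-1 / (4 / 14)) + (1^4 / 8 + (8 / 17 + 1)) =-1.64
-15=-15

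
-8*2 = -16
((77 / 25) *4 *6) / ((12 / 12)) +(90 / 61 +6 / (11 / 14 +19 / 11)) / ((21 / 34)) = 331218452 / 4131225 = 80.17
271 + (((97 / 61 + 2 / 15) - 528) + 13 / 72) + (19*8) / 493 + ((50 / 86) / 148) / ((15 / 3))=-254.79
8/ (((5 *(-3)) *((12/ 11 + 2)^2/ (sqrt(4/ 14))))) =-0.03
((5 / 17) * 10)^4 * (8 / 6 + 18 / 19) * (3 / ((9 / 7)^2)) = 309.73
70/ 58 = 35/ 29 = 1.21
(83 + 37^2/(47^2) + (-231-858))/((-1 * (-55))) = -444177/24299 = -18.28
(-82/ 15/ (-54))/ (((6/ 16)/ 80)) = 5248/ 243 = 21.60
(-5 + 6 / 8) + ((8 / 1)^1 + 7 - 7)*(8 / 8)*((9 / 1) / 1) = 271 / 4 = 67.75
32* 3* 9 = 864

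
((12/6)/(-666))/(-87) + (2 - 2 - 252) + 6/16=-58318615/231768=-251.62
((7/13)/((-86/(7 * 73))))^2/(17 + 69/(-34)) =217513793/318105658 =0.68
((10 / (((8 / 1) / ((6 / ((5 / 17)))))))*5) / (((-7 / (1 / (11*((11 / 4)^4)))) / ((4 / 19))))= -130560 / 21419783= -0.01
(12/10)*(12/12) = 6/5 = 1.20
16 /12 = 4 /3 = 1.33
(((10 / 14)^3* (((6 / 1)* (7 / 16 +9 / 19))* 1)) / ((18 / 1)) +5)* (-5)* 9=-23980575 / 104272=-229.98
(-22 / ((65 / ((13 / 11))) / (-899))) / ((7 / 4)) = 7192 / 35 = 205.49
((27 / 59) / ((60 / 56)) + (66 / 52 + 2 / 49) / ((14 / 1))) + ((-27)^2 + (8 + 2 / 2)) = 3885815251 / 5261620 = 738.52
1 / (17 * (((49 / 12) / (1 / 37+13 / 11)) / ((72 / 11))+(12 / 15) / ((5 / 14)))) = 10627200 / 497917301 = 0.02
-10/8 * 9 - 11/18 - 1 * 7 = -679/36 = -18.86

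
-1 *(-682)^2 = -465124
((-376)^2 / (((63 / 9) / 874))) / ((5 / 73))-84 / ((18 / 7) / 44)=27060063736 / 105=257714892.72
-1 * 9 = -9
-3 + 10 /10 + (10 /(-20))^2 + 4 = 9 /4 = 2.25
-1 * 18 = -18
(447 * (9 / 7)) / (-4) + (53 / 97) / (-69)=-26927423 / 187404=-143.69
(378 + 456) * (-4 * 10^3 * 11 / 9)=-4077333.33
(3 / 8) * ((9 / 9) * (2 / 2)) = 3 / 8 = 0.38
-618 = -618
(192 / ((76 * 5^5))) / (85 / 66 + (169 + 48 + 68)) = 3168 / 1121890625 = 0.00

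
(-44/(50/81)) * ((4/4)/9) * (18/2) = -1782/25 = -71.28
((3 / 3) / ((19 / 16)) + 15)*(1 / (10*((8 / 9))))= 2709 / 1520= 1.78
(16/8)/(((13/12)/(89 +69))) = 291.69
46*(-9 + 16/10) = -1702/5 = -340.40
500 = 500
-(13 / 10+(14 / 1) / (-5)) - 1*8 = -13 / 2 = -6.50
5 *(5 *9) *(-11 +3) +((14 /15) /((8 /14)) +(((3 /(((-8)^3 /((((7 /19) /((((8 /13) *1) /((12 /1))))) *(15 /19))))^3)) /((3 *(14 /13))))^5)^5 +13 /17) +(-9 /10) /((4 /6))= -59271583368371455702671748419910863767420795900233163381882191559719968215406965968254982367136844581127711224514228084642989526072018098471370315125037624650783747214600228756978866207737667973740515771659022794277576896181033779954340443326170778526456233418830697380213391420309659644549470344043326503851666247983426131509888167215140810608437617570488528951061470243091249163150835984775940891157374961624582629932306291654827 /32947841109959385293902159475374867525138117901020706854655480446357038809478451935042833771122500776732348763525447358149079892700847312754974285914580449494315481007522834816286723771624997409162087054480520532641725412921663707190899417220302144680388824048958607636622693915731460242526675218621401219565970218369077335545437407043120260142707251147757618258046256552169933320067427358251385667230276187162170407593537699840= -1798.95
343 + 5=348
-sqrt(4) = -2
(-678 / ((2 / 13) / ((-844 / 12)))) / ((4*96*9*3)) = 309959 / 10368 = 29.90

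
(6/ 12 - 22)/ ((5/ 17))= -731/ 10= -73.10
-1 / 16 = -0.06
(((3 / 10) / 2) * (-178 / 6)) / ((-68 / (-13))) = -1157 / 1360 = -0.85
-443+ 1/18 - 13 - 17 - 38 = -9197/18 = -510.94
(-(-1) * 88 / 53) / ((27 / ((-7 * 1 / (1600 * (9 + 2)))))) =-7 / 286200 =-0.00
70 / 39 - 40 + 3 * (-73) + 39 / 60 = -200113 / 780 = -256.56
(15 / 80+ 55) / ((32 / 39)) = 34437 / 512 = 67.26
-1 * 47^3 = -103823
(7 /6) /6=7 /36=0.19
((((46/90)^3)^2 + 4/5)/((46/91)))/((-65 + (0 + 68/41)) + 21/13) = -47055174287381/1795274128125000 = -0.03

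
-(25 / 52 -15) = 755 / 52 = 14.52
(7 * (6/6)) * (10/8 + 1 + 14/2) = 259/4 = 64.75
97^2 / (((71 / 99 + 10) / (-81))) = -75450771 / 1061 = -71112.89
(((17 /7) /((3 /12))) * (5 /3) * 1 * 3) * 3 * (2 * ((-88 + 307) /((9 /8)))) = 397120 /7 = 56731.43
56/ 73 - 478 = -34838/ 73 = -477.23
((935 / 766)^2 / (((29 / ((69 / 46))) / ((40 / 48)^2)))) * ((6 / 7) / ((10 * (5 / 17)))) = 14861825 / 952891744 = 0.02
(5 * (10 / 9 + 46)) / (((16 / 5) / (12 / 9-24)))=-45050 / 27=-1668.52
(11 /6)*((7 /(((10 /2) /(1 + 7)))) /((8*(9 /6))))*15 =77 /3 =25.67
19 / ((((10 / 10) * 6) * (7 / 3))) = 19 / 14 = 1.36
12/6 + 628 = 630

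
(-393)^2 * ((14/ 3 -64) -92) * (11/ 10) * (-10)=257106102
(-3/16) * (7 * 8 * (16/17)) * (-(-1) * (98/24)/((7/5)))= -490/17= -28.82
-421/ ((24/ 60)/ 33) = -69465/ 2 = -34732.50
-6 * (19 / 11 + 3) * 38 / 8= -1482 / 11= -134.73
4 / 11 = 0.36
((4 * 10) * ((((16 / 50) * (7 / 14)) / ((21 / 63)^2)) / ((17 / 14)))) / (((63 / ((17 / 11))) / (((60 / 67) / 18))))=128 / 2211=0.06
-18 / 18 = -1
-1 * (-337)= 337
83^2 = 6889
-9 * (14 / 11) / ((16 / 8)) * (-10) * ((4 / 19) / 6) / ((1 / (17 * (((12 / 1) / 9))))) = 45.55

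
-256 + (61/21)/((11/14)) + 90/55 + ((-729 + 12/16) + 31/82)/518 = -9177431/36408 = -252.07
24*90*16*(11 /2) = 190080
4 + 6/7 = 4.86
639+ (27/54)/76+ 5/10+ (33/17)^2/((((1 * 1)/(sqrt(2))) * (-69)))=97205/152-363 * sqrt(2)/6647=639.43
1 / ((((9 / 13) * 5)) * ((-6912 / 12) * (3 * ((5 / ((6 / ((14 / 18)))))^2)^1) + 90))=-39 / 85850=-0.00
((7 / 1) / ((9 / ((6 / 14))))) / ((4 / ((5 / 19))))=5 / 228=0.02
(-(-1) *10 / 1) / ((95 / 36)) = 72 / 19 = 3.79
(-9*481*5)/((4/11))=-238095/4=-59523.75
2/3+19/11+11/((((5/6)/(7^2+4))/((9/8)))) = 521033/660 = 789.44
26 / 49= 0.53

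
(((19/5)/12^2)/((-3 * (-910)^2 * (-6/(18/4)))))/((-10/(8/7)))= -19/20868120000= -0.00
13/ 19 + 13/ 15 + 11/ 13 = 2.40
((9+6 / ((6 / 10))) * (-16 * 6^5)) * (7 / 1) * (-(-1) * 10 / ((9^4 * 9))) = -680960 / 243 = -2802.30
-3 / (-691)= 3 / 691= 0.00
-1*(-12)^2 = -144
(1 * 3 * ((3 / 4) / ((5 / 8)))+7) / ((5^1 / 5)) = 10.60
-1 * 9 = -9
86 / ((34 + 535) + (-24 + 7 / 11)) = 473 / 3001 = 0.16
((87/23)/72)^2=841/304704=0.00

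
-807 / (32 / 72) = -7263 / 4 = -1815.75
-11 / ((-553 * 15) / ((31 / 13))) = 341 / 107835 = 0.00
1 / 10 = 0.10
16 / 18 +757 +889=14822 / 9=1646.89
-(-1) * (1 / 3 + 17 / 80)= 131 / 240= 0.55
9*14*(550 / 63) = 1100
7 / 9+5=52 / 9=5.78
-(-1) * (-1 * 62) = -62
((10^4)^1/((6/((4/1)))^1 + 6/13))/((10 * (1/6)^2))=312000/17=18352.94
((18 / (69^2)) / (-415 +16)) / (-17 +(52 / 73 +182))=-0.00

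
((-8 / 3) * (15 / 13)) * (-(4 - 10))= -240 / 13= -18.46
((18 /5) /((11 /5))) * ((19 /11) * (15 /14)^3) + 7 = 1739209 /166012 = 10.48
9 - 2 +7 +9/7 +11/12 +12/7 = 215/12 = 17.92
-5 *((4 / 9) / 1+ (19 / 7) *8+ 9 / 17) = -121495 / 1071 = -113.44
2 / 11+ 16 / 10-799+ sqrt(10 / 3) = -43847 / 55+ sqrt(30) / 3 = -795.39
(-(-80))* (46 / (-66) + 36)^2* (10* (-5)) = -5428900000 / 1089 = -4985215.79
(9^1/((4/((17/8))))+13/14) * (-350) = -1998.44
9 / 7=1.29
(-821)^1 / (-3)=821 / 3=273.67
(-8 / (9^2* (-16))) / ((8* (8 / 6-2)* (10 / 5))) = -1 / 1728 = -0.00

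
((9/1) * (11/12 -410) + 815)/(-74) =11467/296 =38.74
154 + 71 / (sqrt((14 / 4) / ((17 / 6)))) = 71 * sqrt(357) / 21 + 154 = 217.88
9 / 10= 0.90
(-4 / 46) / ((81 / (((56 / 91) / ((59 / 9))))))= -16 / 158769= -0.00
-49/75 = -0.65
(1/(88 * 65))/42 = 1/240240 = 0.00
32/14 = 16/7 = 2.29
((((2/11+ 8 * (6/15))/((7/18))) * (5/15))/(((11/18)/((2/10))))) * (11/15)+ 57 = 555321/9625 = 57.70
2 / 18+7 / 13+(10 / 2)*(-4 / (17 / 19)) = -21.70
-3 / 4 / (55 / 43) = -129 / 220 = -0.59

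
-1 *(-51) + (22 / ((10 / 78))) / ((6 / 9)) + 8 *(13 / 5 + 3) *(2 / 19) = 29746 / 95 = 313.12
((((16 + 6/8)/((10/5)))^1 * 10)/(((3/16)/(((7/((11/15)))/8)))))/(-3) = -11725/66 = -177.65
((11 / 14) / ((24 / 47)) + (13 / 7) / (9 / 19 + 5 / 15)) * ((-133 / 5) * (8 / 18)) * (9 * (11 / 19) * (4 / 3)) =-65285 / 207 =-315.39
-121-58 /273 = -33091 /273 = -121.21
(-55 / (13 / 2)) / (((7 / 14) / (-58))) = 12760 / 13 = 981.54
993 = 993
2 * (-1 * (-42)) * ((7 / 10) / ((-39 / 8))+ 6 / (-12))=-3514 / 65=-54.06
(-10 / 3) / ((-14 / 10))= 2.38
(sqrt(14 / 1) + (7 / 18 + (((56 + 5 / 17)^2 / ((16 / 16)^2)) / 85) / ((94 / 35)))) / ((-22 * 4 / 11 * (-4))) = sqrt(14) / 32 + 3707179 / 8312796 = 0.56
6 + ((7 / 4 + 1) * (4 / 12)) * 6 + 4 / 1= 31 / 2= 15.50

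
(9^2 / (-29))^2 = 6561 / 841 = 7.80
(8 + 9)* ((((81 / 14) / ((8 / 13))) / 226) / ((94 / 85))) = 1521585 / 2379328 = 0.64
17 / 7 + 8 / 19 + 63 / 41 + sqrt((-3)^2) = 40277 / 5453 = 7.39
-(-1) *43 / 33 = 43 / 33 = 1.30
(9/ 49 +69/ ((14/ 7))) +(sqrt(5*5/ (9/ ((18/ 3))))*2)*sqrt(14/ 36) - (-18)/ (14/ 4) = 10*sqrt(21)/ 9 +3903/ 98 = 44.92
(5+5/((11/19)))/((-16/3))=-225/88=-2.56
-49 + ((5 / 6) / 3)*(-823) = -4997 / 18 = -277.61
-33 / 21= -11 / 7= -1.57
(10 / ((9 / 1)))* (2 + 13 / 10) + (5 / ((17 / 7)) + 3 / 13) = 5.96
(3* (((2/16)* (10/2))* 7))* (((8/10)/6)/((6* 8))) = 7/192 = 0.04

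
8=8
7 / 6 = 1.17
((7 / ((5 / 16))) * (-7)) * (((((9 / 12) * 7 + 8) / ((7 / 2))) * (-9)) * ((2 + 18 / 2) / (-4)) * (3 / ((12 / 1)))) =-36729 / 10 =-3672.90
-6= -6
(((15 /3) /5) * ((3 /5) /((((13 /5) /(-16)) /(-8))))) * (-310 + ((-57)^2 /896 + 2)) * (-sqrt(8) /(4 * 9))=272719 * sqrt(2) /546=706.38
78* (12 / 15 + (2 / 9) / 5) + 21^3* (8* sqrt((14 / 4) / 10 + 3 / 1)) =988 / 15 + 37044* sqrt(335) / 5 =135669.17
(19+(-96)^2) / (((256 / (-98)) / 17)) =-7692755 / 128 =-60099.65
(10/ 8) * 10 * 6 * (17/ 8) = 1275/ 8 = 159.38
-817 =-817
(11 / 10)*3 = 33 / 10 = 3.30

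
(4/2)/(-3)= -2/3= -0.67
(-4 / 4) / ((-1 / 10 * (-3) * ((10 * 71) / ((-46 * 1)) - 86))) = 230 / 6999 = 0.03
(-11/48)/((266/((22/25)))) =-121/159600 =-0.00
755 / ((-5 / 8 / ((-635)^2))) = -487095800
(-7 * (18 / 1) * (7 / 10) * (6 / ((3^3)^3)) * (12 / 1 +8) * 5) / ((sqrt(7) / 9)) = -280 * sqrt(7) / 81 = -9.15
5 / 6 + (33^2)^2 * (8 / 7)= 56924243 / 42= 1355339.12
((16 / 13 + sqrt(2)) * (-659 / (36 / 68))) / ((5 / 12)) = -44812 * sqrt(2) / 15 - 716992 / 195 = -7901.80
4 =4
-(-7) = 7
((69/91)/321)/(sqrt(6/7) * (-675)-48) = 184/630035367-1725 * sqrt(42)/2940165046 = -0.00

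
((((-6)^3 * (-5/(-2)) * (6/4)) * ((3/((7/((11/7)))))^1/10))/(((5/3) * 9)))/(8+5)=-891/3185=-0.28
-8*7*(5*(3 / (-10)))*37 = 3108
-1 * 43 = -43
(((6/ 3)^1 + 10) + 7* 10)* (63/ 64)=2583/ 32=80.72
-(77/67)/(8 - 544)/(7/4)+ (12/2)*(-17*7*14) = -89744077/8978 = -9996.00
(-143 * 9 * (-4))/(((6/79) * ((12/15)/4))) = 338910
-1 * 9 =-9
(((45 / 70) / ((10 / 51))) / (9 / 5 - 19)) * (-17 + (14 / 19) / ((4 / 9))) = 267597 / 91504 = 2.92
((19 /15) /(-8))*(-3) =19 /40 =0.48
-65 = -65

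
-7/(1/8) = -56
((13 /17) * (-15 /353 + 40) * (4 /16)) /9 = 183365 /216036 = 0.85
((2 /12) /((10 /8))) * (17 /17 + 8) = 6 /5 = 1.20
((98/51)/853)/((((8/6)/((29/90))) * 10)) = 1421/26101800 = 0.00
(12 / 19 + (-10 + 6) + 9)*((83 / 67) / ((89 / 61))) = 541741 / 113297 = 4.78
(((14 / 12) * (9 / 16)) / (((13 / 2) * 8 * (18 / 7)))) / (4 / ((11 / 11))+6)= 49 / 99840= 0.00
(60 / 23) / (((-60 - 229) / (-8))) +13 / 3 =87851 / 19941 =4.41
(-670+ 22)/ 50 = -324/ 25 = -12.96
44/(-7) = -44/7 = -6.29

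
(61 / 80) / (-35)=-61 / 2800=-0.02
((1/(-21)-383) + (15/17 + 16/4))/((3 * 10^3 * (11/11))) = -27001/214200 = -0.13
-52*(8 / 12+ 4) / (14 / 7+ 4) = -364 / 9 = -40.44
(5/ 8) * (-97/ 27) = -485/ 216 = -2.25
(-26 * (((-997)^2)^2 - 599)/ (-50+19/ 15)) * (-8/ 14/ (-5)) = 2590527849936/ 43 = 60244833719.44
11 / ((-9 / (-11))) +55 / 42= 1859 / 126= 14.75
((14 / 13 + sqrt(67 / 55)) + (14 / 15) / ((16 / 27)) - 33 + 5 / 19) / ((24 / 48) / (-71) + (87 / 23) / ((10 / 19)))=-4.04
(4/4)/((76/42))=21/38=0.55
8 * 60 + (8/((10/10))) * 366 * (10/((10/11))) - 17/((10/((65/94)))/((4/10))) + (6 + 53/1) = 32746.53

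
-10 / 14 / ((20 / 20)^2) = -5 / 7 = -0.71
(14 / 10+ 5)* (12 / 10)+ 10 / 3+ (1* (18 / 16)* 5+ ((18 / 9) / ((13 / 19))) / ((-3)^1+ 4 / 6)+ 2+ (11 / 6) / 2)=333101 / 18200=18.30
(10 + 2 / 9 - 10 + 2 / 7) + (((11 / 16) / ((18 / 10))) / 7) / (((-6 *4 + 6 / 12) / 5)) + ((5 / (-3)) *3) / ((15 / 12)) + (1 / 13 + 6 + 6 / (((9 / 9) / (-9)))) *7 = -338.97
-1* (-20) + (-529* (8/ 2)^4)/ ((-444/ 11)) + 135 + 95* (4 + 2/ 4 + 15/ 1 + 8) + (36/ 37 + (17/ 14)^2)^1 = 133256513/ 21756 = 6125.05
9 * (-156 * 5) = -7020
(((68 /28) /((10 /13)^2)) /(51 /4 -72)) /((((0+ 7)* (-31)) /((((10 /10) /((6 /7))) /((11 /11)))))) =0.00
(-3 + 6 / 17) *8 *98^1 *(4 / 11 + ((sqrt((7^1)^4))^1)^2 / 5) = -186497136 / 187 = -997310.89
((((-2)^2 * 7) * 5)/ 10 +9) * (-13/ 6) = -299/ 6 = -49.83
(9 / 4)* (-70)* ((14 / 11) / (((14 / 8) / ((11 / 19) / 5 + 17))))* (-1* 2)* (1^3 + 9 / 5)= 11473056 / 1045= 10979.00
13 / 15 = 0.87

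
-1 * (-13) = 13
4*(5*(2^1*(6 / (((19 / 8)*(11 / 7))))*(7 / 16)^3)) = 36015 / 6688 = 5.39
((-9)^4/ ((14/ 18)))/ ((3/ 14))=39366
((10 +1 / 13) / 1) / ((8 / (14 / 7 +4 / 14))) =262 / 91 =2.88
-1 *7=-7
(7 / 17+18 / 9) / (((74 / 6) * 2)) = 123 / 1258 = 0.10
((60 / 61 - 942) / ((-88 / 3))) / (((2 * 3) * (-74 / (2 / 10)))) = -28701 / 1986160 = -0.01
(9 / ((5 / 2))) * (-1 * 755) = -2718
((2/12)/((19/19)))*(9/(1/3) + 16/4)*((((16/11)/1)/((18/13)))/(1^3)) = 1612/297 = 5.43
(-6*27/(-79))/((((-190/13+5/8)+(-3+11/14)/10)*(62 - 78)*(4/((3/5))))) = 22113/16346996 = 0.00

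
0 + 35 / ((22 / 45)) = 1575 / 22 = 71.59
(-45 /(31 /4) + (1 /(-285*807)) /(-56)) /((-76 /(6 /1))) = 0.46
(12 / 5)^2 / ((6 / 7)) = 168 / 25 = 6.72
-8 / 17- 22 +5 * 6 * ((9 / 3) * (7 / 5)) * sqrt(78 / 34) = 168.37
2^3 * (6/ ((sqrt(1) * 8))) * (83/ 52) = 249/ 26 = 9.58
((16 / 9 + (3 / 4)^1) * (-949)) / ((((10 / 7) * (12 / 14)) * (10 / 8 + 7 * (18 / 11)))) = -3580577 / 23220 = -154.20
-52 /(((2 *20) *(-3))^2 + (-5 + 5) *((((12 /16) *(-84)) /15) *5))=-13 /3600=-0.00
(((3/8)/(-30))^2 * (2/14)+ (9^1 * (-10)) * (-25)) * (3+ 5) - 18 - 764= 17218.00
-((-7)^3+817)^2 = -224676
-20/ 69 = -0.29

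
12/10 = 6/5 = 1.20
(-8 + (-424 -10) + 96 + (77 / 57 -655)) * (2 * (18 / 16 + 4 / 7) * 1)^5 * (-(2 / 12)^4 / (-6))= -828760109375 / 14338695168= -57.80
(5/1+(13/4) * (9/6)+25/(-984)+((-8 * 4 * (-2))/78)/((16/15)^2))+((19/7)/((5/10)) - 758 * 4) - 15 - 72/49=-1900776499/626808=-3032.47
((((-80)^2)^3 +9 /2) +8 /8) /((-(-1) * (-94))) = -524288000011 /188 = -2788765957.51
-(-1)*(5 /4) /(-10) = -1 /8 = -0.12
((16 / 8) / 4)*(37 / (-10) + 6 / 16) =-133 / 80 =-1.66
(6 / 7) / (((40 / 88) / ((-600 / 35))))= -1584 / 49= -32.33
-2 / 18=-1 / 9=-0.11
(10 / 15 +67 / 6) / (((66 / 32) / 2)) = 1136 / 99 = 11.47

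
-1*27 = -27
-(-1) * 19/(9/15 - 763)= -95/3812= -0.02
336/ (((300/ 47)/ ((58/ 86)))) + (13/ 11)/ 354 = 148624591/ 4186050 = 35.50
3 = 3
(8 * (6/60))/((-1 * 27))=-0.03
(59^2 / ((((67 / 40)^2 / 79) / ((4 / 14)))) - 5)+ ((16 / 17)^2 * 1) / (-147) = 5339745899081 / 190706187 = 27999.86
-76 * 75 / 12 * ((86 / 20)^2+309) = -622231 / 4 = -155557.75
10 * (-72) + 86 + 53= -581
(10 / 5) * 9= 18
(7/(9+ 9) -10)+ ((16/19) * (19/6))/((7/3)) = -1067/126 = -8.47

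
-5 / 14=-0.36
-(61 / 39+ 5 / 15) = -74 / 39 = -1.90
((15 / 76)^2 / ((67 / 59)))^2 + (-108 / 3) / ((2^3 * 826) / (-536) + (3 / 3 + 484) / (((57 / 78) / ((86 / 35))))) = -2527877798730983 / 119992507788613888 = -0.02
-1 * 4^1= -4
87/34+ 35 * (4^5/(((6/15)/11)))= 985602.56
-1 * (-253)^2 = -64009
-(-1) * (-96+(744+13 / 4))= 2605 / 4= 651.25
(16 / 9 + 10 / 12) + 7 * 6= 803 / 18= 44.61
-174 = -174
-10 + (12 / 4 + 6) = -1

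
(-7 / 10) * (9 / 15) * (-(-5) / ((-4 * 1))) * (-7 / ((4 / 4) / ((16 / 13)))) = -294 / 65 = -4.52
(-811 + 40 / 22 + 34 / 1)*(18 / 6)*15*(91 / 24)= -132265.40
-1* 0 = 0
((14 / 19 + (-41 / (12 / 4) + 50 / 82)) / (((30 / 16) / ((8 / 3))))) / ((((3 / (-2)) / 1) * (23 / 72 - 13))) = -29483008 / 32005215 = -0.92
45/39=15/13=1.15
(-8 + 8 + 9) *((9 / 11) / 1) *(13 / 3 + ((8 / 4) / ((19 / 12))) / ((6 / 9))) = 9585 / 209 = 45.86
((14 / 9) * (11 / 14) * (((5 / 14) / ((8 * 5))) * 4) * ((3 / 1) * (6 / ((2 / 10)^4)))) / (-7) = -70.15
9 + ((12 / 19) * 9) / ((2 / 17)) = 1089 / 19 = 57.32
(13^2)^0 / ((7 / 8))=8 / 7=1.14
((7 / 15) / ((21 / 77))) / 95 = 77 / 4275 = 0.02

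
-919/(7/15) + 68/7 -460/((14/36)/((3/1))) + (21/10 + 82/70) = -385341/70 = -5504.87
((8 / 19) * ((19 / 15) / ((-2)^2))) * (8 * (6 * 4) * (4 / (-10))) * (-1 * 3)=768 / 25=30.72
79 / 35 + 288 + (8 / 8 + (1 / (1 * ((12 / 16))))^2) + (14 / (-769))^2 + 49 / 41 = 2247163095481 / 7637427315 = 294.23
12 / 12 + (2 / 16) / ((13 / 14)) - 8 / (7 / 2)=-419 / 364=-1.15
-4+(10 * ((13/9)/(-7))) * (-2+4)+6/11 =-5254/693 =-7.58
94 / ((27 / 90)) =940 / 3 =313.33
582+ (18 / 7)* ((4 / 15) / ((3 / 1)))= 20378 / 35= 582.23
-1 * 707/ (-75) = 707/ 75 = 9.43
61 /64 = 0.95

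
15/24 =0.62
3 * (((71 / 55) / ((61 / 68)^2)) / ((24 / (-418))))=-1559444 / 18605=-83.82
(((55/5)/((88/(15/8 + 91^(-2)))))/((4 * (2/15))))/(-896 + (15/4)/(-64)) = -1863345/3799173742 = -0.00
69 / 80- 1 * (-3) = 309 / 80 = 3.86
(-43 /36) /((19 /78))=-559 /114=-4.90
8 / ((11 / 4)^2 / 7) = 896 / 121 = 7.40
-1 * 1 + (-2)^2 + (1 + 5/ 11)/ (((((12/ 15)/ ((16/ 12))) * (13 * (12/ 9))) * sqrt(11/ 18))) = 3.18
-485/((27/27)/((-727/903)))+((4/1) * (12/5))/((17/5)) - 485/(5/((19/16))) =68307451/245616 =278.11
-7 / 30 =-0.23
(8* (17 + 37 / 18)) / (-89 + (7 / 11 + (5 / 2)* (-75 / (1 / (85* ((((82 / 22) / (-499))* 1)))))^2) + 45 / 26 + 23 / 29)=7792053531262 / 285361394066145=0.03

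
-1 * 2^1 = -2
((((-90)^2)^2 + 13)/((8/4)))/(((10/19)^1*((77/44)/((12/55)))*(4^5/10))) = 534252963/7040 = 75888.20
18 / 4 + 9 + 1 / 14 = 95 / 7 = 13.57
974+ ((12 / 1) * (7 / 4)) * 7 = 1121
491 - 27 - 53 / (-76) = 35317 / 76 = 464.70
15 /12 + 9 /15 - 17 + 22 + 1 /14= 969 /140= 6.92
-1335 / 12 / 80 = -89 / 64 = -1.39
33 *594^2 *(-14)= -163010232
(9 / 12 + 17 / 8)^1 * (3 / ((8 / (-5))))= -345 / 64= -5.39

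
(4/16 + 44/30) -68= -3977/60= -66.28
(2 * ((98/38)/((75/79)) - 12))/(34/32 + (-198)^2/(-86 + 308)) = -15663136/149871525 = -0.10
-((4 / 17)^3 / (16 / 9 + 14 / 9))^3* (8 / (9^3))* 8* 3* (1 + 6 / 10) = -16777216 / 667056805295625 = -0.00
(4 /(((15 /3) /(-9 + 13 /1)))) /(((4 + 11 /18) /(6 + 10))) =4608 /415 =11.10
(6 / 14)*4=12 / 7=1.71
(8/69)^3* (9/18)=256/328509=0.00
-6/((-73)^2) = -6/5329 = -0.00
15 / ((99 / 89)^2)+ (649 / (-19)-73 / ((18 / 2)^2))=-4271191 / 186219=-22.94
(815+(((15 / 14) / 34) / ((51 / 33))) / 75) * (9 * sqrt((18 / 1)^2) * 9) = 24038710119 / 20230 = 1188270.40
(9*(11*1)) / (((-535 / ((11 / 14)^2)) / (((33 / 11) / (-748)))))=3267 / 7130480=0.00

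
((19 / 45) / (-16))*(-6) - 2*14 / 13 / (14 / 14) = -3113 / 1560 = -2.00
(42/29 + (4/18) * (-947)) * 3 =-54548/87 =-626.99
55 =55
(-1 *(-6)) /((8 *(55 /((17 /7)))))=51 /1540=0.03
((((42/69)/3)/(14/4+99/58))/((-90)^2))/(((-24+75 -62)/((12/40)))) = -203/1547221500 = -0.00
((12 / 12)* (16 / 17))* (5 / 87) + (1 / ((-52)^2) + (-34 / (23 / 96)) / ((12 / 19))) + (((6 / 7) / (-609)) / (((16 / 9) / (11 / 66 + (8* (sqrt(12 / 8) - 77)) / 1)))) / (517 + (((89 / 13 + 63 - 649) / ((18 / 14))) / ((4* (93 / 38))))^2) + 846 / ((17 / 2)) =-703489252627466116117199 / 5622894130304689287504 - 2131130898* sqrt(6) / 1772781484506137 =-125.11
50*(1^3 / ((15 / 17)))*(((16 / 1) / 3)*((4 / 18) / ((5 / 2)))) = 26.86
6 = 6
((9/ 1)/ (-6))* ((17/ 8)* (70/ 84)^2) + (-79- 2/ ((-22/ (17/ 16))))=-171319/ 2112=-81.12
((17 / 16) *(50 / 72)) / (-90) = -85 / 10368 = -0.01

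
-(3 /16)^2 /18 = -1 /512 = -0.00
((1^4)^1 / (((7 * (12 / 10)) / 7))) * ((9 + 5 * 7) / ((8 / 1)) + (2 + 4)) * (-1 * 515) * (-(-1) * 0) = 0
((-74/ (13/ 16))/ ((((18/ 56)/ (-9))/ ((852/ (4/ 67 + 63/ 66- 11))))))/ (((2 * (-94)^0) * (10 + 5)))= -6938978816/ 956735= -7252.77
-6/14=-3/7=-0.43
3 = 3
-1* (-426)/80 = 213/40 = 5.32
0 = 0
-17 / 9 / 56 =-17 / 504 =-0.03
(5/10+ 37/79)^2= 23409/24964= 0.94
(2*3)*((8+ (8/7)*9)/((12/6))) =384/7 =54.86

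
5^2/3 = 25/3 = 8.33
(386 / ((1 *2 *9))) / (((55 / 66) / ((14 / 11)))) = 5404 / 165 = 32.75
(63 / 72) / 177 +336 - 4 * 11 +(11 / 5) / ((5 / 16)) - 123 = 6231991 / 35400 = 176.04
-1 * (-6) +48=54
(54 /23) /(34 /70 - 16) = -630 /4163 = -0.15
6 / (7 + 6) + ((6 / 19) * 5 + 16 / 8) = 998 / 247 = 4.04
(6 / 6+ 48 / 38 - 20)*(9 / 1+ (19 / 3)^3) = -2393374 / 513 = -4665.45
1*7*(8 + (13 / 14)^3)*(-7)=-24149 / 56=-431.23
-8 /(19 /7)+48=856 /19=45.05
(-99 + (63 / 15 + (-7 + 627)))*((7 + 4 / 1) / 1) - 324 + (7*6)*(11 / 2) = 5684.20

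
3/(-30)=-1/10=-0.10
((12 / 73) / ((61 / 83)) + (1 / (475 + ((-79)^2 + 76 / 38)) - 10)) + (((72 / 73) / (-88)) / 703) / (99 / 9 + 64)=-9.78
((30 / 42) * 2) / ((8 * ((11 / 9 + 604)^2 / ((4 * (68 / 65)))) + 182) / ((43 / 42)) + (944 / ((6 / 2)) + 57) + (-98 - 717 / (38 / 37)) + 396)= 7500060 / 3591720827821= 0.00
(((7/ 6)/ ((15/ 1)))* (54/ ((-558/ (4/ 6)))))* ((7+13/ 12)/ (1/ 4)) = -679/ 4185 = -0.16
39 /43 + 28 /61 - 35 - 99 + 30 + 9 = -245602 /2623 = -93.63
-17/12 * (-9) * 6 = 153/2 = 76.50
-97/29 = -3.34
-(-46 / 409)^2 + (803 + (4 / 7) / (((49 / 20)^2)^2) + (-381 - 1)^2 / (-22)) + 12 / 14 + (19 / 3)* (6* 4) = -421545331502632305 / 74254309058237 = -5677.05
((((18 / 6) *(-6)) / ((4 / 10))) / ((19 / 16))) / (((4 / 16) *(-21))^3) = 5120 / 19551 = 0.26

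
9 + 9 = 18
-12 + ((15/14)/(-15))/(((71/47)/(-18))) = -5541/497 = -11.15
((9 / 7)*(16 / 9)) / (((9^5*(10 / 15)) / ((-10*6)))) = -160 / 45927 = -0.00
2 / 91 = 0.02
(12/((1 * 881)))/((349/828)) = 9936/307469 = 0.03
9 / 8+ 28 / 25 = 449 / 200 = 2.24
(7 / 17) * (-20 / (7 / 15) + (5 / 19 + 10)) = -255 / 19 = -13.42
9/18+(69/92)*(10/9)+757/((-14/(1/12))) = -533/168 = -3.17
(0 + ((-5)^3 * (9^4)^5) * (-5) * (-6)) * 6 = -273547472828780898022500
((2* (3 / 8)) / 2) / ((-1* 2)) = -3 / 16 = -0.19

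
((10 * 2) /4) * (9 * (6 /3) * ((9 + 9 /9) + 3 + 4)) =1530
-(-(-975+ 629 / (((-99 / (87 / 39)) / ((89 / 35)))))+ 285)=-58380149 / 45045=-1296.04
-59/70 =-0.84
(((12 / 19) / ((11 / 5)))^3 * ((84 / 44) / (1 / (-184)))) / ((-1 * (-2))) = -417312000 / 100422619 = -4.16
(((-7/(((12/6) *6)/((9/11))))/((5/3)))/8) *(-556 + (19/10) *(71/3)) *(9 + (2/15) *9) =16419501/88000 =186.59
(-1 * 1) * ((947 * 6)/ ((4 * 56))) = -2841/ 112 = -25.37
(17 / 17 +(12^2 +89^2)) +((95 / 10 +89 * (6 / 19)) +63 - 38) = 8128.61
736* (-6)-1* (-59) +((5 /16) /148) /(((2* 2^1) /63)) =-41269189 /9472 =-4356.97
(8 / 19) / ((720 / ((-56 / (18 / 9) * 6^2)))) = -56 / 95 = -0.59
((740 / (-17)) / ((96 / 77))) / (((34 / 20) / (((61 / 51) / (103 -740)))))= 620675 / 16094988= 0.04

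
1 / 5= 0.20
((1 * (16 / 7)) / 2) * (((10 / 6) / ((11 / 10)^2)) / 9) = 4000 / 22869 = 0.17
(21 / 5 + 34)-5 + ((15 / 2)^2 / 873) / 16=1030653 / 31040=33.20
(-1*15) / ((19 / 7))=-105 / 19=-5.53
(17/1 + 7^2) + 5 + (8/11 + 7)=866/11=78.73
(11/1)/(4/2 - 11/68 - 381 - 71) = -748/30611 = -0.02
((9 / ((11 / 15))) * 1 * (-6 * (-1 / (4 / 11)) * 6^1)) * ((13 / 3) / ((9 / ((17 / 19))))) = 9945 / 19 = 523.42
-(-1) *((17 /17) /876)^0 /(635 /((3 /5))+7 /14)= 0.00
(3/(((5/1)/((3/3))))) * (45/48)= 9/16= 0.56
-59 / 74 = -0.80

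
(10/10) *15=15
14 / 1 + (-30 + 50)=34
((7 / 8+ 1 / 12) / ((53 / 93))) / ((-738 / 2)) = -713 / 156456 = -0.00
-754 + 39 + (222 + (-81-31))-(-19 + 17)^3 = -597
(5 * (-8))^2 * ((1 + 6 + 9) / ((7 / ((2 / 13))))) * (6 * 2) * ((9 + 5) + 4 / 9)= 2048000 / 21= 97523.81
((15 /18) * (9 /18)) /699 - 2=-16771 /8388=-2.00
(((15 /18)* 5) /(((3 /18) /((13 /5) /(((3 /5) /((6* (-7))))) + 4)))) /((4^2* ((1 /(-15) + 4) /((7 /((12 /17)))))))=-1323875 /1888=-701.20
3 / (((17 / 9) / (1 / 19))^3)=2187 / 33698267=0.00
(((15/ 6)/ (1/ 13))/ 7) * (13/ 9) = 845/ 126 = 6.71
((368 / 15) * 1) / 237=368 / 3555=0.10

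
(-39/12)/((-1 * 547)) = 13/2188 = 0.01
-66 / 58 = -33 / 29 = -1.14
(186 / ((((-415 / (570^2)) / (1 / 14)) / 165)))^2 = 994244505347610000 / 337561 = 2945377295800.20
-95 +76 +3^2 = -10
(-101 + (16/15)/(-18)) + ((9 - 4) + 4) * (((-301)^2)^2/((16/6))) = 29920132568501/1080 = 27703826452.32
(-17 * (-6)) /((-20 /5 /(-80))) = 2040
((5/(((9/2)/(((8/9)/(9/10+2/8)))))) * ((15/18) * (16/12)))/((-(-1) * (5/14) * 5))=8960/16767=0.53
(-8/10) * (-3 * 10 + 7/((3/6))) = 12.80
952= 952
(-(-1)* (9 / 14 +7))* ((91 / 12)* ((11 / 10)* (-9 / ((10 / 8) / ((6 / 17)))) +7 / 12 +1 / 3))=-108.88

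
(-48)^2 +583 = 2887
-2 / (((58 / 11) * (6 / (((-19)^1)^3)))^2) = -5692551601 / 60552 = -94010.96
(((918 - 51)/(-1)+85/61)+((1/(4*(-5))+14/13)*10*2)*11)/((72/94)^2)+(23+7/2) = -1093322429/1027728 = -1063.82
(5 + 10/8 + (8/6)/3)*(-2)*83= -20003/18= -1111.28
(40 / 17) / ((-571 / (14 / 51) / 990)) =-184800 / 165019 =-1.12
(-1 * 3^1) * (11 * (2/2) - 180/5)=75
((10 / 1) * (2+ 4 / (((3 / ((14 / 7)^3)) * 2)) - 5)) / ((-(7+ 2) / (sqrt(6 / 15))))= -14 * sqrt(10) / 27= -1.64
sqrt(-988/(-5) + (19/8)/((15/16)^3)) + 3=3 + 2 * sqrt(2537355)/225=17.16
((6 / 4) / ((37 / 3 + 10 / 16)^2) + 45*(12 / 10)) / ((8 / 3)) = 7835697 / 386884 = 20.25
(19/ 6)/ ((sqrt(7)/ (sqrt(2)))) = 19 *sqrt(14)/ 42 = 1.69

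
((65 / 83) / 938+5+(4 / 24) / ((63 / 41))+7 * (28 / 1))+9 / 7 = 212723030 / 1051029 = 202.40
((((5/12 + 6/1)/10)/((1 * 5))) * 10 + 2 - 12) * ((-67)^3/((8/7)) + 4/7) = 1541527333/672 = 2293939.48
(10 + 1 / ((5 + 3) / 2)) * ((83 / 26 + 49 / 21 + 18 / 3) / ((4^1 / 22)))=405449 / 624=649.76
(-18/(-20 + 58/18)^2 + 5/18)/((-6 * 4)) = -87761/9850032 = -0.01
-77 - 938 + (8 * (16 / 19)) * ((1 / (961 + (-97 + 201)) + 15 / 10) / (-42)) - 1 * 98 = -473054959 / 424935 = -1113.24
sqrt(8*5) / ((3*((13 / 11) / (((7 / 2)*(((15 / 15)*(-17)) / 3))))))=-1309*sqrt(10) / 117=-35.38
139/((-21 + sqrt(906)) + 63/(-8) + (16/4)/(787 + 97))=12543919336/226608695 + 434489536 * sqrt(906)/226608695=113.07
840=840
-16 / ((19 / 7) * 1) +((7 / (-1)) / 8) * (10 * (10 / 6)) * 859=-2857519 / 228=-12532.98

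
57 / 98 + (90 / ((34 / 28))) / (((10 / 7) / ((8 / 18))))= 39385 / 1666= 23.64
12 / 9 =1.33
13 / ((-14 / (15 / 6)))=-65 / 28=-2.32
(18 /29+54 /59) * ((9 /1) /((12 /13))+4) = 36135 /1711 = 21.12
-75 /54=-25 /18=-1.39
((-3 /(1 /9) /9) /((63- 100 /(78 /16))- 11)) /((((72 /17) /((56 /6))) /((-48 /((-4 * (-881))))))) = 1547 /540934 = 0.00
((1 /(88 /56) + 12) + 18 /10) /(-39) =-794 /2145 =-0.37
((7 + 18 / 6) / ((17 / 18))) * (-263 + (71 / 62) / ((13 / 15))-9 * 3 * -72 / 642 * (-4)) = -2125104030 / 733057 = -2898.96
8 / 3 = 2.67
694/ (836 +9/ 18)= 1388/ 1673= 0.83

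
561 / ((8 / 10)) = 2805 / 4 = 701.25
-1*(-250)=250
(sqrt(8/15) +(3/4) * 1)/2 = sqrt(30)/15 +3/8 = 0.74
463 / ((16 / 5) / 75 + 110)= 173625 / 41266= 4.21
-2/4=-1/2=-0.50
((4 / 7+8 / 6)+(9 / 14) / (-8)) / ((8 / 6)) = 613 / 448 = 1.37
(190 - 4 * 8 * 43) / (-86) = 593 / 43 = 13.79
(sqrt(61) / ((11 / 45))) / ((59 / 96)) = 4320*sqrt(61) / 649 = 51.99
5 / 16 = 0.31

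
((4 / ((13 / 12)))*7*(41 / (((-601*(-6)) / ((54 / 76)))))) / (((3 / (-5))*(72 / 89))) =-127715 / 296894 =-0.43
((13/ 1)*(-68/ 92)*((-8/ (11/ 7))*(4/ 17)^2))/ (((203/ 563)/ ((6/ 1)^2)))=33725952/ 124729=270.39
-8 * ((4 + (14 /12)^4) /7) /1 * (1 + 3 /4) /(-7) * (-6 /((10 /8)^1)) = -1517 /189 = -8.03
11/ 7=1.57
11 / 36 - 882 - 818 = -61189 / 36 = -1699.69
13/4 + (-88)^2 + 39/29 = 898837/116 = 7748.59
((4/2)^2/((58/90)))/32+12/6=509/232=2.19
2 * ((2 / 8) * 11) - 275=-539 / 2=-269.50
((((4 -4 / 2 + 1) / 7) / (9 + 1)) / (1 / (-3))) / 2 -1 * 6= -849 / 140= -6.06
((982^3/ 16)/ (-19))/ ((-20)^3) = 118370771/ 304000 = 389.38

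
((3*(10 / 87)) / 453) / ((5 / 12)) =8 / 4379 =0.00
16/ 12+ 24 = 76/ 3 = 25.33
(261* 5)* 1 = 1305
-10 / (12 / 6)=-5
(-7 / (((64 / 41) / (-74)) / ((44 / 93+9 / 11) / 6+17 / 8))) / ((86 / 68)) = 614.04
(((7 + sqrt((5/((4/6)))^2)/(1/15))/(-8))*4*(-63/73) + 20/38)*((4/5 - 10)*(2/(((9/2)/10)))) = -26588276/12483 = -2129.96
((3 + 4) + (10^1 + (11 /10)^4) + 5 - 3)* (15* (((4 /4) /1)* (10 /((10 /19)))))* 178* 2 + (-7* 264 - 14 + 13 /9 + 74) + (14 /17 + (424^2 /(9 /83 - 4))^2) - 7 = 1002891810042379073 /469480500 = 2136173515.28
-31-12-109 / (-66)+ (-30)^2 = 56671 / 66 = 858.65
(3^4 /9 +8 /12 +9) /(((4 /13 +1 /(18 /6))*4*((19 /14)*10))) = 0.54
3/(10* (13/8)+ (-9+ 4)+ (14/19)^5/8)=29713188/111693367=0.27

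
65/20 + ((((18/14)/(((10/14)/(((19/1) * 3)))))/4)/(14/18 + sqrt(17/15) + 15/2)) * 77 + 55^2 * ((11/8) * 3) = 11112517183/873352 - 1066527 * sqrt(255)/545845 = 12692.78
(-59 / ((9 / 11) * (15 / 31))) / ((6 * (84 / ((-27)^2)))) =-60357 / 280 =-215.56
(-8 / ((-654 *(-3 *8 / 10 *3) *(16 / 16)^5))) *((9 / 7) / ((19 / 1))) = -0.00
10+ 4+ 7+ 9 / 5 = 114 / 5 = 22.80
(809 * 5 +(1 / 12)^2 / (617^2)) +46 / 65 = 14415864050801 / 3563249040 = 4045.71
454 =454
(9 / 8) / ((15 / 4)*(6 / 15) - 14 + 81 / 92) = -207 / 2138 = -0.10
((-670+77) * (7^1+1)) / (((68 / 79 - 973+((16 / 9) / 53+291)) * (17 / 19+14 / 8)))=2264396592 / 859814551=2.63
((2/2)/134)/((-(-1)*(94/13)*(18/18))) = 13/12596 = 0.00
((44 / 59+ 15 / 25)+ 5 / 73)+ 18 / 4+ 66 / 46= 7280031 / 990610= 7.35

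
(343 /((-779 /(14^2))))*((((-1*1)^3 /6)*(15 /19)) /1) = 168070 /14801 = 11.36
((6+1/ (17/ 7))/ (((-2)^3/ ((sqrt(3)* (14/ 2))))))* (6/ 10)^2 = -6867* sqrt(3)/ 3400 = -3.50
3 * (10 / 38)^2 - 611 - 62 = -672.79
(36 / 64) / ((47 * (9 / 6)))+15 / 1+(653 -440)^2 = 17064387 / 376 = 45384.01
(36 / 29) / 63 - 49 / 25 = -9847 / 5075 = -1.94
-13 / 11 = -1.18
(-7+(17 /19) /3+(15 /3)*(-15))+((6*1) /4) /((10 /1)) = -92969 /1140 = -81.55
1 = 1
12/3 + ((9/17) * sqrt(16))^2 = 2452/289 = 8.48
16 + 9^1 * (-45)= -389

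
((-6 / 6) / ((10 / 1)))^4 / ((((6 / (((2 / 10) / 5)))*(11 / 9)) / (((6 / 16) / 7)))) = 9 / 308000000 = 0.00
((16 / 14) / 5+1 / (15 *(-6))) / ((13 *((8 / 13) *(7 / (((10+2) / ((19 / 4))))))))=137 / 13965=0.01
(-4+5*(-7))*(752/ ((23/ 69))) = -87984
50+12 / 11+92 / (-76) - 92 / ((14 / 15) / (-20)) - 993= 1028.31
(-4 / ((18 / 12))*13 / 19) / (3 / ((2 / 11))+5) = -0.08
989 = 989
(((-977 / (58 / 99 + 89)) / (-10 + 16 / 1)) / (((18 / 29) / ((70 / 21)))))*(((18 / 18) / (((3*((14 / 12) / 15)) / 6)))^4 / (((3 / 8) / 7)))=-242349148800000 / 3042067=-79665947.13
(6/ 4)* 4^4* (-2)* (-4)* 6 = 18432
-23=-23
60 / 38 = 1.58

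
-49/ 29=-1.69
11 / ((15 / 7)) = 77 / 15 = 5.13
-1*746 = -746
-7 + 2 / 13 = -89 / 13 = -6.85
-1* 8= -8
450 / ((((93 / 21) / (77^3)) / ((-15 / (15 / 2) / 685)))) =-575231580 / 4247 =-135444.21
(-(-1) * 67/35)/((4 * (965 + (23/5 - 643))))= 67/45724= 0.00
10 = 10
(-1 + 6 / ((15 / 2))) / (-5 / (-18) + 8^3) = -0.00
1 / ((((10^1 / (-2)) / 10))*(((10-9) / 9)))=-18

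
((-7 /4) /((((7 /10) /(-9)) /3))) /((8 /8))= 135 /2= 67.50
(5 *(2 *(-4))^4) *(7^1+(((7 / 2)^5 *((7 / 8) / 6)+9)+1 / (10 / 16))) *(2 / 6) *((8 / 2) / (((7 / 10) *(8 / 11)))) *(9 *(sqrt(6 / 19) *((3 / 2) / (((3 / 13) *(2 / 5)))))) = 5172402950 *sqrt(114) / 133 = 415234218.41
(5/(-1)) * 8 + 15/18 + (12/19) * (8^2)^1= 143/114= 1.25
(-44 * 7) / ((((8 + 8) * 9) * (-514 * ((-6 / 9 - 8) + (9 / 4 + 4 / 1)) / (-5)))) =385 / 44718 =0.01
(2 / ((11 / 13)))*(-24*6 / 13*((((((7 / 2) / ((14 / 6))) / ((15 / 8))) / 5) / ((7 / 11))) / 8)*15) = -432 / 35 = -12.34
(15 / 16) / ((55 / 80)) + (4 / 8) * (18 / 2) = 129 / 22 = 5.86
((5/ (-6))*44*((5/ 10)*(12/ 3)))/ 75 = -44/ 45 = -0.98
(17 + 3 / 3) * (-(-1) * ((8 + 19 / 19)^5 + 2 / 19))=20194794 / 19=1062883.89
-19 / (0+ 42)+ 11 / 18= 10 / 63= 0.16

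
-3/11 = -0.27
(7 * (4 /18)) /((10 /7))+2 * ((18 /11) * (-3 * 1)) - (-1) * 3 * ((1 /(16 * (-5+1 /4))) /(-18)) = -656627 /75240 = -8.73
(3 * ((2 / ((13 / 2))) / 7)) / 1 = 12 / 91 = 0.13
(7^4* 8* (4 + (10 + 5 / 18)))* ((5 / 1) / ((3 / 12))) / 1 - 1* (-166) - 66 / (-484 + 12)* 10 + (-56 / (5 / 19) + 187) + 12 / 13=378636013451 / 69030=5485093.63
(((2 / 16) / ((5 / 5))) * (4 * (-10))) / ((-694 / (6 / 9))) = 5 / 1041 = 0.00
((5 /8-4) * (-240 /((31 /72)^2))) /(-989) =-4199040 /950429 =-4.42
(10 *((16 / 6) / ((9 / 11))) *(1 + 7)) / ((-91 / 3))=-7040 / 819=-8.60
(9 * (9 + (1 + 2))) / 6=18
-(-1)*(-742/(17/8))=-5936/17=-349.18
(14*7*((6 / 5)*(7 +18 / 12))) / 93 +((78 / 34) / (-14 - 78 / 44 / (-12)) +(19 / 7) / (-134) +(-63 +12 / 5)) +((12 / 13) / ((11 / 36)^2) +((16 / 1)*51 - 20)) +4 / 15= 10750423758898501 / 14217955181430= 756.12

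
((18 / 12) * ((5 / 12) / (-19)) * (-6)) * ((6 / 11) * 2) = 0.22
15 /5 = 3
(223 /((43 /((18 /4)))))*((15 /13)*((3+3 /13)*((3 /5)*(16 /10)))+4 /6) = 3599889 /36335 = 99.07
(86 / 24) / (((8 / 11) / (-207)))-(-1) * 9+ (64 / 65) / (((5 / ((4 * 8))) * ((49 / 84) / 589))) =389614473 / 72800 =5351.85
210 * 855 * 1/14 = 12825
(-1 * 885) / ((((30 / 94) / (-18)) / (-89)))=-4442346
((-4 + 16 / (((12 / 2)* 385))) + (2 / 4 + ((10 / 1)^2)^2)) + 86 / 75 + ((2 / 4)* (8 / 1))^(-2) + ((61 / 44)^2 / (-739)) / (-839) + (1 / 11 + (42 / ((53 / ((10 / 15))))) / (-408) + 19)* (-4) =938892135578971317 / 94633433217400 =9921.36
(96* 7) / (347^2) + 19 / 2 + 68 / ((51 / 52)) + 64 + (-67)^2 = 3346290551 / 722454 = 4631.84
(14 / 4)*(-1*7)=-49 / 2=-24.50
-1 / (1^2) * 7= -7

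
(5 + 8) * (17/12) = 221/12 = 18.42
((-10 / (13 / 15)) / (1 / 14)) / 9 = -700 / 39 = -17.95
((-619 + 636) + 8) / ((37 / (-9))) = -225 / 37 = -6.08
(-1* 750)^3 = -421875000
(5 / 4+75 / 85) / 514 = 145 / 34952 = 0.00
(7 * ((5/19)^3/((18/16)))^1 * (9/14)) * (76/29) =2000/10469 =0.19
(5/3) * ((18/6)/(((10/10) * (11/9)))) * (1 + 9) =450/11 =40.91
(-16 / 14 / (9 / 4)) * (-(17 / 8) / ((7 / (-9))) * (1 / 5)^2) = -68 / 1225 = -0.06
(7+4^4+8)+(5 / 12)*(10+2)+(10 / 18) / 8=19877 / 72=276.07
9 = 9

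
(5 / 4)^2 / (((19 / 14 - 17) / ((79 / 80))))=-2765 / 28032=-0.10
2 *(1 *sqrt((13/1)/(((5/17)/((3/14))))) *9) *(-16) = -886.34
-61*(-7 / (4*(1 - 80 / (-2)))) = 427 / 164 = 2.60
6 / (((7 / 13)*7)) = 78 / 49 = 1.59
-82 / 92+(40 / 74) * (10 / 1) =7683 / 1702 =4.51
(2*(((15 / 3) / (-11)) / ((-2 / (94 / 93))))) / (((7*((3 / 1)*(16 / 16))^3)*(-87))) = -470 / 16821189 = -0.00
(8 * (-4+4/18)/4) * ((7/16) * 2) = -119/18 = -6.61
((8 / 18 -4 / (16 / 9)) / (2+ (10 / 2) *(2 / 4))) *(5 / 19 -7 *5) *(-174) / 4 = -103675 / 171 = -606.29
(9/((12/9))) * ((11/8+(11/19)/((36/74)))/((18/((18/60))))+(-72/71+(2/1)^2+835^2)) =4063221838099/863360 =4706289.19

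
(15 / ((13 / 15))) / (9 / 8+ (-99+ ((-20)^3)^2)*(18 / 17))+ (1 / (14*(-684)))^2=108363739343 / 406901850031954368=0.00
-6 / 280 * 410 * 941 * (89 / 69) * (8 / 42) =-6867418 / 3381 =-2031.18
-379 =-379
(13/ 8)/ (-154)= -13/ 1232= -0.01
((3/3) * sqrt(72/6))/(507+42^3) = 2 * sqrt(3)/74595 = 0.00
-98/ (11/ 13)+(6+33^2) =10771/ 11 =979.18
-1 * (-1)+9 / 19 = 28 / 19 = 1.47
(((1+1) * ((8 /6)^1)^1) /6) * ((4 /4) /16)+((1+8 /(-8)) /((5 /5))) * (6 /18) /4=1 /36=0.03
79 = 79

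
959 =959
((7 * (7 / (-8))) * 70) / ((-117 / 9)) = 1715 / 52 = 32.98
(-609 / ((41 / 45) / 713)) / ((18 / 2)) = -2171085 / 41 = -52953.29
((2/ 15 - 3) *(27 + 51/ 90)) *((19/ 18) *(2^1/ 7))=-675659/ 28350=-23.83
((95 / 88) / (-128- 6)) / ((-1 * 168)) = 95 / 1981056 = 0.00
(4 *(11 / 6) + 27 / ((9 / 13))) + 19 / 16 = 2281 / 48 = 47.52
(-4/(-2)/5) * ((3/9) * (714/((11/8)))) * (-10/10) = -3808/55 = -69.24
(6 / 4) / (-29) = -3 / 58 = -0.05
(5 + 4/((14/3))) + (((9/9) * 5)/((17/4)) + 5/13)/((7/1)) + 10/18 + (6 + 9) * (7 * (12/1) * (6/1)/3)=35178349/13923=2526.64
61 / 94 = 0.65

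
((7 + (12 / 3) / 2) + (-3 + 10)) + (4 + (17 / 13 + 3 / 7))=1978 / 91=21.74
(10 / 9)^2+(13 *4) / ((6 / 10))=7120 / 81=87.90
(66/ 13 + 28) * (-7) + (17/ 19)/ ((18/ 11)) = -1026989/ 4446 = -230.99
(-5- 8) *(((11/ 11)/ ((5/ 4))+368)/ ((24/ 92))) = -275678/ 15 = -18378.53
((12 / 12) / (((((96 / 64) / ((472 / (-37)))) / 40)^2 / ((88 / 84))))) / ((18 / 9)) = 15683993600 / 258741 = 60616.58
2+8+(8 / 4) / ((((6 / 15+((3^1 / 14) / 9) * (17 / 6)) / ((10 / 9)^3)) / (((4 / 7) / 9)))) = 4453810 / 429381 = 10.37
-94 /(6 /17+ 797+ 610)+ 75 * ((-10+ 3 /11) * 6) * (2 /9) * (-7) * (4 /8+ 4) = 66643832 /2175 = 30640.84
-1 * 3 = -3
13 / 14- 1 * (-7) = 111 / 14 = 7.93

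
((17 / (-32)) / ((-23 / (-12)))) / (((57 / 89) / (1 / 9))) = -1513 / 31464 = -0.05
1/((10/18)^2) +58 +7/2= 3237/50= 64.74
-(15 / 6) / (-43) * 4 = 10 / 43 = 0.23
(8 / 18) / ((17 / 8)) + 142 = 21758 / 153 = 142.21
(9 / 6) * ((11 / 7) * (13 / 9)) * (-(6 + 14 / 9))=-4862 / 189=-25.72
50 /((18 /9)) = 25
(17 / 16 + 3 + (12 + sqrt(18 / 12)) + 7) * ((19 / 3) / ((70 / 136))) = 646 * sqrt(6) / 105 + 39729 / 140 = 298.85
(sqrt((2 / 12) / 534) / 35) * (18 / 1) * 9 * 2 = 54 * sqrt(89) / 3115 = 0.16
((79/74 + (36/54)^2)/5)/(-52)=-1007/173160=-0.01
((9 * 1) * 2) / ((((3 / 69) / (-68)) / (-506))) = 14244912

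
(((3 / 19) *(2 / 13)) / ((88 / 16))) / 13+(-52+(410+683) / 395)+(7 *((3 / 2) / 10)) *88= 602263111 / 13951795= 43.17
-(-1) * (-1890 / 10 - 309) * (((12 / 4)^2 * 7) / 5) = -31374 / 5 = -6274.80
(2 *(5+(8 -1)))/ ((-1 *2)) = -12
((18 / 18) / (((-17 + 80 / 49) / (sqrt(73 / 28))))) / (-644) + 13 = sqrt(511) / 138552 + 13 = 13.00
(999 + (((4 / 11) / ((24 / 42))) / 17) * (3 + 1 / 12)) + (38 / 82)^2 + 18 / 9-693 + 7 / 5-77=4389481883 / 18860820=232.73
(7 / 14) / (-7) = -1 / 14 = -0.07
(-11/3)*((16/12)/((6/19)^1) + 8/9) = -506/27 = -18.74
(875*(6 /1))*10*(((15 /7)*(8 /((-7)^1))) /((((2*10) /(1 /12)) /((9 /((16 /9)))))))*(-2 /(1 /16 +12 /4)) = 607500 /343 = 1771.14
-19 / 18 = -1.06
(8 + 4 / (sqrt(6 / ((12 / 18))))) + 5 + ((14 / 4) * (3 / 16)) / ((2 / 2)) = 1439 / 96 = 14.99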